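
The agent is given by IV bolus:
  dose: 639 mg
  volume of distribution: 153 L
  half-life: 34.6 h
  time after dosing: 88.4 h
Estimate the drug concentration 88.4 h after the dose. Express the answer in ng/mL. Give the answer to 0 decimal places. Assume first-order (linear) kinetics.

C₀ = Dose / Vd = 639.0 / 153 = 4.176 mg/L
k = ln2 / t½ = 0.693147 / 34.6 = 0.02003 h⁻¹
C = C₀ · e^(−k·t) = 4.176 × e^(−0.02003 × 88.4)
  = 4.176 × 0.1702 = 0.7108 mg/L
Convert: 0.7108 mg/L × 1000 = 710.8 ng/mL

711 ng/mL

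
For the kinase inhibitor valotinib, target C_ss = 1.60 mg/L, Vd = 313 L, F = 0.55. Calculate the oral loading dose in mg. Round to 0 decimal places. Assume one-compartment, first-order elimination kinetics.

911 mg

LD = Css × Vd / F = 1.60 × 313 / 0.55 = 910.5 mg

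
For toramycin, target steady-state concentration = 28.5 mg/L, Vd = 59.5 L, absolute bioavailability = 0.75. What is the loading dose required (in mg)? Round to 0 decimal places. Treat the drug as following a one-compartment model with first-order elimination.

LD = Css × Vd / F = 28.5 × 59.5 / 0.75 = 2261 mg

2261 mg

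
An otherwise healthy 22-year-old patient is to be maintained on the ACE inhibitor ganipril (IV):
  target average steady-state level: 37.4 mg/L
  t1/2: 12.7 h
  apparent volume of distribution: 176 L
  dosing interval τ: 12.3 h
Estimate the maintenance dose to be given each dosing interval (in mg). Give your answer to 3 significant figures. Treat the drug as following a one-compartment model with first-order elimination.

4420 mg

k = ln2 / t½ = 0.693147 / 12.7 = 0.05458 h⁻¹
CL = k × Vd = 0.05458 × 176 = 9.606 L/h
At steady state, Dose/τ = Css × CL.
Dose = Css × CL × τ = 37.4 × 9.606 × 12.3 = 4419 mg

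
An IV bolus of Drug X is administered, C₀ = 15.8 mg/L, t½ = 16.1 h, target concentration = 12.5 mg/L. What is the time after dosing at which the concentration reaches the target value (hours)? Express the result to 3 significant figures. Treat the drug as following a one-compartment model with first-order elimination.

k = ln2 / t½ = 0.693147 / 16.1 = 0.04305 h⁻¹
t = ln(C₀ / C) / k = ln(15.80 / 12.5) / 0.04305
  = ln(1.264) / 0.04305 = 0.2343 / 0.04305 = 5.443 h

5.44 h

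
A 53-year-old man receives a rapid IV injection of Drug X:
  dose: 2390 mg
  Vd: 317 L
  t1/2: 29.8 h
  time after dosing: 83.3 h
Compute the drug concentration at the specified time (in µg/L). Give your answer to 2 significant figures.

C₀ = Dose / Vd = 2390 / 317 = 7.539 mg/L
k = ln2 / t½ = 0.693147 / 29.8 = 0.02326 h⁻¹
C = C₀ · e^(−k·t) = 7.539 × e^(−0.02326 × 83.3)
  = 7.539 × 0.1441 = 1.086 mg/L
Convert: 1.086 mg/L × 1000 = 1086 µg/L

1100 µg/L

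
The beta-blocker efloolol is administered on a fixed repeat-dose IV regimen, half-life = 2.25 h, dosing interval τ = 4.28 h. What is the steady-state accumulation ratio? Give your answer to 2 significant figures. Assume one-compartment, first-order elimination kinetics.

k = ln2 / t½ = 0.693147 / 2.25 = 0.3081 h⁻¹
e^(−kτ) = e^(−0.3081 × 4.28) = 0.2675
Accumulation ratio R = 1 / (1 − e^(−kτ)) = 1 / (1 − 0.2675) = 1.365

1.4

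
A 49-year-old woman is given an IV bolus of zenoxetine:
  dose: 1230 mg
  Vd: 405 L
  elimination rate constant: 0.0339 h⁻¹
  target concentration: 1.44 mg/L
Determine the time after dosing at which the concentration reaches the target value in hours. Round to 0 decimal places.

C₀ = Dose / Vd = 1230 / 405 = 3.037 mg/L
t = ln(C₀ / C) / k = ln(3.037 / 1.44) / 0.03390
  = ln(2.109) / 0.03390 = 0.7462 / 0.03390 = 22.01 h

22 h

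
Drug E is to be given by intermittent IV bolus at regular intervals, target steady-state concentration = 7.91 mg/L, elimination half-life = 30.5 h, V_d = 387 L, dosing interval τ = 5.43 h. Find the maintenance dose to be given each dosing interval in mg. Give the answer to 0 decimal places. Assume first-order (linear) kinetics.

378 mg

k = ln2 / t½ = 0.693147 / 30.5 = 0.02273 h⁻¹
CL = k × Vd = 0.02273 × 387 = 8.797 L/h
At steady state, Dose/τ = Css × CL.
Dose = Css × CL × τ = 7.91 × 8.797 × 5.43 = 377.8 mg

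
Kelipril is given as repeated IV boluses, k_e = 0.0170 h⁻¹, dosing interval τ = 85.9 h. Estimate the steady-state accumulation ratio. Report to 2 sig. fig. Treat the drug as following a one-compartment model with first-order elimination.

e^(−kτ) = e^(−0.01700 × 85.9) = 0.2322
Accumulation ratio R = 1 / (1 − e^(−kτ)) = 1 / (1 − 0.2322) = 1.302

1.3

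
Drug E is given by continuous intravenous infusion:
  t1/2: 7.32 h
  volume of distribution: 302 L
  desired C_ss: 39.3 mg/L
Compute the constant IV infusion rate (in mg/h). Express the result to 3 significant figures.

1120 mg/h

k = ln2 / t½ = 0.693147 / 7.32 = 0.09469 h⁻¹
CL = k × Vd = 0.09469 × 302 = 28.60 L/h
At steady state, infusion rate R₀ = Css × CL = 39.3 × 28.60 = 1124 mg/h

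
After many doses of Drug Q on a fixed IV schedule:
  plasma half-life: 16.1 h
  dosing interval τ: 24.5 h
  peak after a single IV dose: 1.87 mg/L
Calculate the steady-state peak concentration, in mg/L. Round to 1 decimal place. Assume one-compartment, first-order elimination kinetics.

2.9 mg/L

k = ln2 / t½ = 0.693147 / 16.1 = 0.04305 h⁻¹
e^(−kτ) = e^(−0.04305 × 24.5) = 0.3483
Accumulation ratio R = 1 / (1 − e^(−kτ)) = 1 / (1 − 0.3483) = 1.534
Steady-state peak = C₀ × R = 1.87 × 1.534 = 2.869 mg/L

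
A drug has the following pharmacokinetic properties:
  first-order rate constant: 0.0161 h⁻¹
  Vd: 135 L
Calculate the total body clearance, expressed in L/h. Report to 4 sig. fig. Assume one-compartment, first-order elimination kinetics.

2.174 L/h

CL = k × Vd = 0.0161 × 135 = 2.174 L/h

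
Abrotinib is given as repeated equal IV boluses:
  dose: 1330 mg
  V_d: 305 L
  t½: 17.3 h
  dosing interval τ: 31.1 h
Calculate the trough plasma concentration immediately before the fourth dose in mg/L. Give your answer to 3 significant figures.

1.72 mg/L

C₀ per dose = Dose / Vd = 1330 / 305 = 4.361 mg/L
k = ln2 / t½ = 0.693147 / 17.3 = 0.04007 h⁻¹
Fraction remaining after one interval: r = e^(−kτ) = e^(−0.04007 × 31.1) = 0.2876
Before dose 4, 3 doses have been given (aged 1τ, 2τ, 3τ).
C_trough = C₀ × (r + r² + … + r^3) = C₀ × r(1−r^3)/(1−r)
        = 4.361 × 0.2876 × (1 − 0.02379) / (1 − 0.2876) = 1.719 mg/L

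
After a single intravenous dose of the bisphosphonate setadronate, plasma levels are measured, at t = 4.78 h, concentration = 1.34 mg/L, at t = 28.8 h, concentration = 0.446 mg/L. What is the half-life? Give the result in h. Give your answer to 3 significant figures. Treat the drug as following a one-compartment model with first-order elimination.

k = ln(C₁/C₂) / (t₂ − t₁) = ln(1.34/0.446) / (28.8 − 4.78)
  = 1.100 / 24.02 = 0.04580 h⁻¹
t½ = ln2 / k = 0.693147 / 0.04580 = 15.13 h

15.1 h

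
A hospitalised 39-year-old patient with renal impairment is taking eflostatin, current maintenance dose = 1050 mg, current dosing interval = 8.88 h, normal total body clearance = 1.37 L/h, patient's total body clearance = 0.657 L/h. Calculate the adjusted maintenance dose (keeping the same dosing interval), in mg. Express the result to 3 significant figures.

To keep the same average steady-state level, dosing rate must scale with clearance.
CL ratio = 0.657 / 1.37 = 0.4796
New dose (same interval) = 1050 × 0.4796 = 503.6 mg

504 mg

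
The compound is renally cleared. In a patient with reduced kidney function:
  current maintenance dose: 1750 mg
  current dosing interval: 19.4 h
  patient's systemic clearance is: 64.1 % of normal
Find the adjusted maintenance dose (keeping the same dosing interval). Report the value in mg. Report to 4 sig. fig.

To keep the same average steady-state level, dosing rate must scale with clearance.
CL ratio = 64.1 / 100 = 0.6410
New dose (same interval) = 1750 × 0.6410 = 1122 mg

1122 mg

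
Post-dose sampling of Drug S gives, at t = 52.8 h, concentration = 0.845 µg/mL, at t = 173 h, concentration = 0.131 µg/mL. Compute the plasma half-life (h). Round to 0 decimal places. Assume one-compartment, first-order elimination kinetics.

k = ln(C₁/C₂) / (t₂ − t₁) = ln(0.845/0.131) / (173 − 52.8)
  = 1.864 / 120.2 = 0.01551 h⁻¹
t½ = ln2 / k = 0.693147 / 0.01551 = 44.69 h

45 h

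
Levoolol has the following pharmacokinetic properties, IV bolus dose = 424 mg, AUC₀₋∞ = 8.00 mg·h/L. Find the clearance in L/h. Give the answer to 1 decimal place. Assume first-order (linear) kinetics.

CL = Dose / AUC = 424 / 8.00 = 53.00 L/h

53.0 L/h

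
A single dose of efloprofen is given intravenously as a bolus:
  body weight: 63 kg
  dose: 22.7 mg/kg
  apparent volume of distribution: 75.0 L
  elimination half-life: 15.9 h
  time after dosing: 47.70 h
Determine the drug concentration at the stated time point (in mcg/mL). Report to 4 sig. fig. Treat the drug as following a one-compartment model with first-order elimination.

2.384 mcg/mL

Total dose = 22.7 × 63 = 1430 mg
C₀ = Dose / Vd = 1430 / 75.0 = 19.07 mg/L
k = ln2 / t½ = 0.693147 / 15.9 = 0.04359 h⁻¹
t / t½ = 47.70 / 15.9 = 3 half-lives
C = C₀ × (1/2)^3 = 19.07 × 0.1250 = 2.384 mg/L
(2.384 mg/L = 2.384 mcg/mL)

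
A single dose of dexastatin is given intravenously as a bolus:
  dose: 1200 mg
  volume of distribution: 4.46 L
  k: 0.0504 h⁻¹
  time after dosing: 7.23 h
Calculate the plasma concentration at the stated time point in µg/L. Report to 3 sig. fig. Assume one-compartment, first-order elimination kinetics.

C₀ = Dose / Vd = 1200 / 4.46 = 269.1 mg/L
C = C₀ · e^(−k·t) = 269.1 × e^(−0.05040 × 7.23)
  = 269.1 × 0.6946 = 186.9 mg/L
Convert: 186.9 mg/L × 1000 = 186900 µg/L

187000 µg/L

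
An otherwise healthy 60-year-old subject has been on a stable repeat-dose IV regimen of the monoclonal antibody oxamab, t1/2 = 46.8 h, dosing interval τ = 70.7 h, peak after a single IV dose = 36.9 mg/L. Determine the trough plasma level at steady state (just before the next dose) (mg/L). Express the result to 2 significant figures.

20 mg/L

k = ln2 / t½ = 0.693147 / 46.8 = 0.01481 h⁻¹
e^(−kτ) = e^(−0.01481 × 70.7) = 0.3510
Accumulation ratio R = 1 / (1 − e^(−kτ)) = 1 / (1 − 0.3510) = 1.541
Steady-state trough = C₀ × R × e^(−kτ) = 36.9 × 1.541 × 0.3510 = 19.96 mg/L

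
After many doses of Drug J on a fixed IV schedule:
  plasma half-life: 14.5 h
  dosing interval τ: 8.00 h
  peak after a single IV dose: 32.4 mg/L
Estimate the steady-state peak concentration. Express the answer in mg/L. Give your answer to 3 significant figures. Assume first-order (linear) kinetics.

102 mg/L

k = ln2 / t½ = 0.693147 / 14.5 = 0.04780 h⁻¹
e^(−kτ) = e^(−0.04780 × 8.00) = 0.6822
Accumulation ratio R = 1 / (1 − e^(−kτ)) = 1 / (1 − 0.6822) = 3.147
Steady-state peak = C₀ × R = 32.4 × 3.147 = 102.0 mg/L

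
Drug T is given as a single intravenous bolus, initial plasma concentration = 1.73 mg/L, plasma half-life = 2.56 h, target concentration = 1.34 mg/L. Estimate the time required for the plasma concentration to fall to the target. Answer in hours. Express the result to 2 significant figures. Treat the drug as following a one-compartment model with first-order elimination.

k = ln2 / t½ = 0.693147 / 2.56 = 0.2708 h⁻¹
t = ln(C₀ / C) / k = ln(1.730 / 1.34) / 0.2708
  = ln(1.291) / 0.2708 = 0.2554 / 0.2708 = 0.9431 h

0.94 h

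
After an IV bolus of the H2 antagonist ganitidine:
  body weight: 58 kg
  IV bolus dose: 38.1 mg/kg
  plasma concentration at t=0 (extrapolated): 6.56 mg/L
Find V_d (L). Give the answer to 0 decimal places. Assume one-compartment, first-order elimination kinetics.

Dose = 38.1 × 58 = 2210 mg
Vd = Dose / C₀ = 2210 / 6.56 = 336.9 L

337 L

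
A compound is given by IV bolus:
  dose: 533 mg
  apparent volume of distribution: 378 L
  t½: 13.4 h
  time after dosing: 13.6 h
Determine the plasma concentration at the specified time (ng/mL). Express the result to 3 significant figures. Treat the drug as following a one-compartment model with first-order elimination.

C₀ = Dose / Vd = 533.0 / 378 = 1.410 mg/L
k = ln2 / t½ = 0.693147 / 13.4 = 0.05173 h⁻¹
C = C₀ · e^(−k·t) = 1.410 × e^(−0.05173 × 13.6)
  = 1.410 × 0.4948 = 0.6977 mg/L
Convert: 0.6977 mg/L × 1000 = 697.7 ng/mL

698 ng/mL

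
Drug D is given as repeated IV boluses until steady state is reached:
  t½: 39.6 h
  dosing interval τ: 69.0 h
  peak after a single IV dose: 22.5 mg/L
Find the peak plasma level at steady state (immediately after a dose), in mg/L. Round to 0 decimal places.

32 mg/L

k = ln2 / t½ = 0.693147 / 39.6 = 0.01750 h⁻¹
e^(−kτ) = e^(−0.01750 × 69.0) = 0.2989
Accumulation ratio R = 1 / (1 − e^(−kτ)) = 1 / (1 − 0.2989) = 1.426
Steady-state peak = C₀ × R = 22.5 × 1.426 = 32.09 mg/L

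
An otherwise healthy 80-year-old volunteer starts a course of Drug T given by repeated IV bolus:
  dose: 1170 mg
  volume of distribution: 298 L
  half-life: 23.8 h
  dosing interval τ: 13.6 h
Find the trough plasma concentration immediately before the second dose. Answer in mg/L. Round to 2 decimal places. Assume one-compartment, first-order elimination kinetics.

C₀ per dose = Dose / Vd = 1170 / 298 = 3.926 mg/L
k = ln2 / t½ = 0.693147 / 23.8 = 0.02912 h⁻¹
Fraction remaining after one interval: r = e^(−kτ) = e^(−0.02912 × 13.6) = 0.6730
Before dose 2, 1 dose has been given (aged 1τ).
C_trough = C₀ × r = 3.926 × 0.6730 = 2.642 mg/L

2.64 mg/L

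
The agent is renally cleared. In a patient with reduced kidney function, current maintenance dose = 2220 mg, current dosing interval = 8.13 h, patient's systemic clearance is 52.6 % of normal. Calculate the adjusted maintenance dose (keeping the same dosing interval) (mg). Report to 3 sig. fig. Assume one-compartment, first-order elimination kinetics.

To keep the same average steady-state level, dosing rate must scale with clearance.
CL ratio = 52.6 / 100 = 0.5260
New dose (same interval) = 2220 × 0.5260 = 1168 mg

1170 mg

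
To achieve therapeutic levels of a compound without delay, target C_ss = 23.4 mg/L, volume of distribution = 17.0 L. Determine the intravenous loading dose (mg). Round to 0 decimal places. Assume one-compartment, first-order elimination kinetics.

398 mg

LD = Css × Vd = 23.4 × 17.0 = 397.8 mg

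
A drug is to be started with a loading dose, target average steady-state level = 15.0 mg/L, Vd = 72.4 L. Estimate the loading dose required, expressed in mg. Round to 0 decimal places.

1086 mg

LD = Css × Vd = 15.0 × 72.4 = 1086 mg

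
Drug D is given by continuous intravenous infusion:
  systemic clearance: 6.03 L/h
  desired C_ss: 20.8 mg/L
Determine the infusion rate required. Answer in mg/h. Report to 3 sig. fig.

At steady state, infusion rate R₀ = Css × CL = 20.8 × 6.030 = 125.4 mg/h

125 mg/h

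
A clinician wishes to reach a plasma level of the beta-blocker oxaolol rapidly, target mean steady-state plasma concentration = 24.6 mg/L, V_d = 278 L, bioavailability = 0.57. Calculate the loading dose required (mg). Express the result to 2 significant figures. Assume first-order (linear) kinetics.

LD = Css × Vd / F = 24.6 × 278 / 0.57 = 12000 mg

12000 mg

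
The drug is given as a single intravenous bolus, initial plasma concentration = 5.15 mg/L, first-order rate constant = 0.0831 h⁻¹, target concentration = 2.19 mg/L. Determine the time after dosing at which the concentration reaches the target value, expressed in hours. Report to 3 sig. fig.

10.3 h

t = ln(C₀ / C) / k = ln(5.150 / 2.19) / 0.08310
  = ln(2.352) / 0.08310 = 0.8553 / 0.08310 = 10.29 h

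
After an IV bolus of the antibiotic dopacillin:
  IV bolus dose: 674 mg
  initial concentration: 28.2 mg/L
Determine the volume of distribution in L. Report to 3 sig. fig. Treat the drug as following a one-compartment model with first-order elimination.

23.9 L

Vd = Dose / C₀ = 674.0 / 28.2 = 23.90 L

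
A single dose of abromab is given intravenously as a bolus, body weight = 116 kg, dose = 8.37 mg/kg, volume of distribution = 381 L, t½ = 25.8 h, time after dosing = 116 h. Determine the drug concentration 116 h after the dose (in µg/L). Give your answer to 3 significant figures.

113 µg/L

Total dose = 8.37 × 116 = 970.9 mg
C₀ = Dose / Vd = 970.9 / 381 = 2.548 mg/L
k = ln2 / t½ = 0.693147 / 25.8 = 0.02687 h⁻¹
C = C₀ · e^(−k·t) = 2.548 × e^(−0.02687 × 116)
  = 2.548 × 0.04429 = 0.1129 mg/L
Convert: 0.1129 mg/L × 1000 = 112.9 µg/L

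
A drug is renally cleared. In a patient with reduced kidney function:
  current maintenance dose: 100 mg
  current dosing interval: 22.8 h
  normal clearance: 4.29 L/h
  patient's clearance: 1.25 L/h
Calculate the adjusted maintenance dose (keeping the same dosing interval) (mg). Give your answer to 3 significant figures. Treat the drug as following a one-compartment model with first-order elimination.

To keep the same average steady-state level, dosing rate must scale with clearance.
CL ratio = 1.25 / 4.29 = 0.2914
New dose (same interval) = 100 × 0.2914 = 29.14 mg

29.1 mg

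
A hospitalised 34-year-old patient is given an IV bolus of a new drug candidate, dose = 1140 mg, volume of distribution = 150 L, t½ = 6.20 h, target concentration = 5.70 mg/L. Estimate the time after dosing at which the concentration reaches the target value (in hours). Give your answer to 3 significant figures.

C₀ = Dose / Vd = 1140 / 150 = 7.600 mg/L
k = ln2 / t½ = 0.693147 / 6.20 = 0.1118 h⁻¹
t = ln(C₀ / C) / k = ln(7.600 / 5.70) / 0.1118
  = ln(1.333) / 0.1118 = 0.2874 / 0.1118 = 2.571 h

2.57 h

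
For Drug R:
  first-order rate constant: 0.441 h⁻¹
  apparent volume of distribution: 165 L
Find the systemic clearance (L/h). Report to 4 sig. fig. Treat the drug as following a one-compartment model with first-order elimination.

72.77 L/h

CL = k × Vd = 0.441 × 165 = 72.77 L/h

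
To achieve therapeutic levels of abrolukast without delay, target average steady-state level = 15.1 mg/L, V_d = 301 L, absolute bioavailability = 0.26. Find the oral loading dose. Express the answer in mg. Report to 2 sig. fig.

17000 mg

LD = Css × Vd / F = 15.1 × 301 / 0.26 = 17480 mg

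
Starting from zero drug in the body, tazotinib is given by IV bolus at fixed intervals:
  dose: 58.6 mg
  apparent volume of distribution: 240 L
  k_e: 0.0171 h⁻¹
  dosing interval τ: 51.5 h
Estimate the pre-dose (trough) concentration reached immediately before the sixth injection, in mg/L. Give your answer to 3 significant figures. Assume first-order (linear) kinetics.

0.171 mg/L

C₀ per dose = Dose / Vd = 58.6 / 240 = 0.2442 mg/L
Fraction remaining after one interval: r = e^(−kτ) = e^(−0.01710 × 51.5) = 0.4145
Before dose 6, 5 doses have been given (aged 1τ, 2τ, 3τ, 4τ, 5τ).
C_trough = C₀ × (r + r² + … + r^5) = C₀ × r(1−r^5)/(1−r)
        = 0.2442 × 0.4145 × (1 − 0.01224) / (1 − 0.4145) = 0.1708 mg/L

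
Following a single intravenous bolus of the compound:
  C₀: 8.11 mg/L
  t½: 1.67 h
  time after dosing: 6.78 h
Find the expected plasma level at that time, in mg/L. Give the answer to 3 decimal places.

k = ln2 / t½ = 0.693147 / 1.67 = 0.4151 h⁻¹
C = C₀ · e^(−k·t) = 8.110 × e^(−0.4151 × 6.78)
  = 8.110 × 0.05994 = 0.4861 mg/L

0.486 mg/L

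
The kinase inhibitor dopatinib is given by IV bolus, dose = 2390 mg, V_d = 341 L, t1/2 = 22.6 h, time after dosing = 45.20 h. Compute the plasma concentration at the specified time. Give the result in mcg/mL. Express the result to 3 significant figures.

C₀ = Dose / Vd = 2390 / 341 = 7.009 mg/L
k = ln2 / t½ = 0.693147 / 22.6 = 0.03067 h⁻¹
t / t½ = 45.20 / 22.6 = 2 half-lives
C = C₀ × (1/2)^2 = 7.009 × 0.2500 = 1.752 mg/L
(1.752 mg/L = 1.752 mcg/mL)

1.75 mcg/mL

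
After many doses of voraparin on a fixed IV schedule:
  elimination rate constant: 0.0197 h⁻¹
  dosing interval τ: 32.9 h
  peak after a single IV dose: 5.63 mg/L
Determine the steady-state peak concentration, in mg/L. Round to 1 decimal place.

11.8 mg/L

e^(−kτ) = e^(−0.01970 × 32.9) = 0.5230
Accumulation ratio R = 1 / (1 − e^(−kτ)) = 1 / (1 − 0.5230) = 2.096
Steady-state peak = C₀ × R = 5.63 × 2.096 = 11.80 mg/L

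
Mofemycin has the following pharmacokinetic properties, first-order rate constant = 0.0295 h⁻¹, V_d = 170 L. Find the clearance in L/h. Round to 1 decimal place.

5.0 L/h

CL = k × Vd = 0.0295 × 170 = 5.015 L/h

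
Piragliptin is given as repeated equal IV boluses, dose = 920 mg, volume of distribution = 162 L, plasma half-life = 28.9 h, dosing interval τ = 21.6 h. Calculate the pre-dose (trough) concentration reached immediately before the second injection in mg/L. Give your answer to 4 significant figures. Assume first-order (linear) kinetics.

C₀ per dose = Dose / Vd = 920 / 162 = 5.679 mg/L
k = ln2 / t½ = 0.693147 / 28.9 = 0.02398 h⁻¹
Fraction remaining after one interval: r = e^(−kτ) = e^(−0.02398 × 21.6) = 0.5957
Before dose 2, 1 dose has been given (aged 1τ).
C_trough = C₀ × r = 5.679 × 0.5957 = 3.383 mg/L

3.383 mg/L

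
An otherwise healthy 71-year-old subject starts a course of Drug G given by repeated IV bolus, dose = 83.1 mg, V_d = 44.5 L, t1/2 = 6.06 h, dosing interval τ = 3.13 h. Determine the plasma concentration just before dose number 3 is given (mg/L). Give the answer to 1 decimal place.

2.2 mg/L

C₀ per dose = Dose / Vd = 83.1 / 44.5 = 1.867 mg/L
k = ln2 / t½ = 0.693147 / 6.06 = 0.1144 h⁻¹
Fraction remaining after one interval: r = e^(−kτ) = e^(−0.1144 × 3.13) = 0.6990
Before dose 3, 2 doses have been given (aged 1τ, 2τ).
C_trough = C₀ × (r + r²) = 1.867 × (0.6990 + 0.4886) = 2.217 mg/L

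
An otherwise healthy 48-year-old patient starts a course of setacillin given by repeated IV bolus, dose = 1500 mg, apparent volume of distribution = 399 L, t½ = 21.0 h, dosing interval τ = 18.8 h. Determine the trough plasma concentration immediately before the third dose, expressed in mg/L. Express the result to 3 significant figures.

C₀ per dose = Dose / Vd = 1500 / 399 = 3.759 mg/L
k = ln2 / t½ = 0.693147 / 21.0 = 0.03301 h⁻¹
Fraction remaining after one interval: r = e^(−kτ) = e^(−0.03301 × 18.8) = 0.5376
Before dose 3, 2 doses have been given (aged 1τ, 2τ).
C_trough = C₀ × (r + r²) = 3.759 × (0.5376 + 0.2890) = 3.107 mg/L

3.11 mg/L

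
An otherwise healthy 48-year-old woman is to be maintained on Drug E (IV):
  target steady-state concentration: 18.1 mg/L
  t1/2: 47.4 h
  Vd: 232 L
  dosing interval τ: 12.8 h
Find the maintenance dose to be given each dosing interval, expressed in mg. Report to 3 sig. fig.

786 mg

k = ln2 / t½ = 0.693147 / 47.4 = 0.01462 h⁻¹
CL = k × Vd = 0.01462 × 232 = 3.392 L/h
At steady state, Dose/τ = Css × CL.
Dose = Css × CL × τ = 18.1 × 3.392 × 12.8 = 785.9 mg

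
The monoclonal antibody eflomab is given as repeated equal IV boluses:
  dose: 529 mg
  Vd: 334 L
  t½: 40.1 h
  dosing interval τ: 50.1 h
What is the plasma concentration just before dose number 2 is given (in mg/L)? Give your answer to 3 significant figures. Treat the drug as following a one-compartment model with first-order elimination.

0.666 mg/L

C₀ per dose = Dose / Vd = 529 / 334 = 1.584 mg/L
k = ln2 / t½ = 0.693147 / 40.1 = 0.01729 h⁻¹
Fraction remaining after one interval: r = e^(−kτ) = e^(−0.01729 × 50.1) = 0.4205
Before dose 2, 1 dose has been given (aged 1τ).
C_trough = C₀ × r = 1.584 × 0.4205 = 0.6661 mg/L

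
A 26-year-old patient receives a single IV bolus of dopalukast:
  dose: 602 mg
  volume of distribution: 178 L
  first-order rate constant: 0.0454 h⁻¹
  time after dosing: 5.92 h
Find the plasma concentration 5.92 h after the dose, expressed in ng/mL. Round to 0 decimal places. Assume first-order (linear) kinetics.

2585 ng/mL

C₀ = Dose / Vd = 602.0 / 178 = 3.382 mg/L
C = C₀ · e^(−k·t) = 3.382 × e^(−0.04540 × 5.92)
  = 3.382 × 0.7643 = 2.585 mg/L
Convert: 2.585 mg/L × 1000 = 2585 ng/mL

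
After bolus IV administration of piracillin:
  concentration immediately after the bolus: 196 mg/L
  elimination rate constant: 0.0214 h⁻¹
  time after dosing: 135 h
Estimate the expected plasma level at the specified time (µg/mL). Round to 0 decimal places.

11 µg/mL

C = C₀ · e^(−k·t) = 196.0 × e^(−0.02140 × 135)
  = 196.0 × 0.05563 = 10.90 mg/L
(10.90 mg/L = 10.90 µg/mL)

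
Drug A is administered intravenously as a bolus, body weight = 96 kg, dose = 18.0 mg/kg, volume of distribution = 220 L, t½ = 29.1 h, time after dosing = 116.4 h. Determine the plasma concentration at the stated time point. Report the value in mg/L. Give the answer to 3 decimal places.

Total dose = 18.0 × 96 = 1728 mg
C₀ = Dose / Vd = 1728 / 220 = 7.855 mg/L
k = ln2 / t½ = 0.693147 / 29.1 = 0.02382 h⁻¹
t / t½ = 116.4 / 29.1 = 4 half-lives
C = C₀ × (1/2)^4 = 7.855 × 0.06250 = 0.4909 mg/L

0.491 mg/L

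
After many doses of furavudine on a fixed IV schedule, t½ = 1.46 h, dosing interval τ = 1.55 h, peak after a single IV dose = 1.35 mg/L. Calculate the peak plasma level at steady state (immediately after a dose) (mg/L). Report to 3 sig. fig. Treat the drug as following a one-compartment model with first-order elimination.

k = ln2 / t½ = 0.693147 / 1.46 = 0.4748 h⁻¹
e^(−kτ) = e^(−0.4748 × 1.55) = 0.4791
Accumulation ratio R = 1 / (1 − e^(−kτ)) = 1 / (1 − 0.4791) = 1.920
Steady-state peak = C₀ × R = 1.35 × 1.920 = 2.592 mg/L

2.59 mg/L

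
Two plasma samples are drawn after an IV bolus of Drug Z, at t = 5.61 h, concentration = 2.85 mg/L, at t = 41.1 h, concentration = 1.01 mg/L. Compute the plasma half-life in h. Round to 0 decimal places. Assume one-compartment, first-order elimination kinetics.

24 h

k = ln(C₁/C₂) / (t₂ − t₁) = ln(2.85/1.01) / (41.1 − 5.61)
  = 1.037 / 35.49 = 0.02922 h⁻¹
t½ = ln2 / k = 0.693147 / 0.02922 = 23.72 h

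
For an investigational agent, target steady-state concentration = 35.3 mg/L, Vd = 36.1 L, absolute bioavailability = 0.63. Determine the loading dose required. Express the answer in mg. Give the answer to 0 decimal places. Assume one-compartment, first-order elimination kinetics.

LD = Css × Vd / F = 35.3 × 36.1 / 0.63 = 2023 mg

2023 mg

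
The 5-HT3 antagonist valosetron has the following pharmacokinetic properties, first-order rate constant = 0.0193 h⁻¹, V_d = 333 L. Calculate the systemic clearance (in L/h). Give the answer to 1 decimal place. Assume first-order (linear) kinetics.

6.4 L/h

CL = k × Vd = 0.0193 × 333 = 6.427 L/h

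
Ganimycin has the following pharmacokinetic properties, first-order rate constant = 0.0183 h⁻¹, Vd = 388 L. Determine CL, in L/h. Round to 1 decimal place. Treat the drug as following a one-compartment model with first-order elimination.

7.1 L/h

CL = k × Vd = 0.0183 × 388 = 7.100 L/h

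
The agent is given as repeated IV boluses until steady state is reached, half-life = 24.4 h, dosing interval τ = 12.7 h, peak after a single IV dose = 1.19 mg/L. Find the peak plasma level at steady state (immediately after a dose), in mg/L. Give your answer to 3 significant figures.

k = ln2 / t½ = 0.693147 / 24.4 = 0.02841 h⁻¹
e^(−kτ) = e^(−0.02841 × 12.7) = 0.6971
Accumulation ratio R = 1 / (1 − e^(−kτ)) = 1 / (1 − 0.6971) = 3.301
Steady-state peak = C₀ × R = 1.19 × 3.301 = 3.928 mg/L

3.93 mg/L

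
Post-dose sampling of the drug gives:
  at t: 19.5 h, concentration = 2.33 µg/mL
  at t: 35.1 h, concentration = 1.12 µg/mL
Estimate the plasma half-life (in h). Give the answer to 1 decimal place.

k = ln(C₁/C₂) / (t₂ − t₁) = ln(2.33/1.12) / (35.1 − 19.5)
  = 0.7325 / 15.60 = 0.04696 h⁻¹
t½ = ln2 / k = 0.693147 / 0.04696 = 14.76 h

14.8 h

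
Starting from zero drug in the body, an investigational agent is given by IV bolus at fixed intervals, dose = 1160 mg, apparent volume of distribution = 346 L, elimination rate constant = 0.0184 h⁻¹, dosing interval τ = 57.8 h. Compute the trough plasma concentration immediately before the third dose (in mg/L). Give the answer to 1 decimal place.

1.6 mg/L

C₀ per dose = Dose / Vd = 1160 / 346 = 3.353 mg/L
Fraction remaining after one interval: r = e^(−kτ) = e^(−0.01840 × 57.8) = 0.3452
Before dose 3, 2 doses have been given (aged 1τ, 2τ).
C_trough = C₀ × (r + r²) = 3.353 × (0.3452 + 0.1192) = 1.557 mg/L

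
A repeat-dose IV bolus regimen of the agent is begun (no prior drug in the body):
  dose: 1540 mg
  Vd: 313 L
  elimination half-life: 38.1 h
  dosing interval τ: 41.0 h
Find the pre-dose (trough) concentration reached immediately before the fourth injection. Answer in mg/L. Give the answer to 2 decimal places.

C₀ per dose = Dose / Vd = 1540 / 313 = 4.920 mg/L
k = ln2 / t½ = 0.693147 / 38.1 = 0.01819 h⁻¹
Fraction remaining after one interval: r = e^(−kτ) = e^(−0.01819 × 41.0) = 0.4744
Before dose 4, 3 doses have been given (aged 1τ, 2τ, 3τ).
C_trough = C₀ × (r + r² + … + r^3) = C₀ × r(1−r^3)/(1−r)
        = 4.920 × 0.4744 × (1 − 0.1068) / (1 − 0.4744) = 3.966 mg/L

3.97 mg/L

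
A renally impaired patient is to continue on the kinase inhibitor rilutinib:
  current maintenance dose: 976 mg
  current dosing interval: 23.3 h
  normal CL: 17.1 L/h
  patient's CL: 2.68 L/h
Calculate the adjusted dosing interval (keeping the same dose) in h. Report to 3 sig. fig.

149 h

To keep the same average steady-state level, dosing rate must scale with clearance.
CL ratio = 2.68 / 17.1 = 0.1567
New interval (same dose) = 23.3 / 0.1567 = 148.7 h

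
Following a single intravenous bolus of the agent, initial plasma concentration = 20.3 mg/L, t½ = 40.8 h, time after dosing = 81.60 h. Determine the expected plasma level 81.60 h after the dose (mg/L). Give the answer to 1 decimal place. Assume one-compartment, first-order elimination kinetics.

5.1 mg/L

k = ln2 / t½ = 0.693147 / 40.8 = 0.01699 h⁻¹
t / t½ = 81.60 / 40.8 = 2 half-lives
C = C₀ × (1/2)^2 = 20.30 × 0.2500 = 5.075 mg/L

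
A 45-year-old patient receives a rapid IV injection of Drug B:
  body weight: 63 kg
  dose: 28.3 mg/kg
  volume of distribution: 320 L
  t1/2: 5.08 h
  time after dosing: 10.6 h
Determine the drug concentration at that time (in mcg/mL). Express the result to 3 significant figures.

Total dose = 28.3 × 63 = 1783 mg
C₀ = Dose / Vd = 1783 / 320 = 5.572 mg/L
k = ln2 / t½ = 0.693147 / 5.08 = 0.1364 h⁻¹
C = C₀ · e^(−k·t) = 5.572 × e^(−0.1364 × 10.6)
  = 5.572 × 0.2355 = 1.312 mg/L
(1.312 mg/L = 1.312 mcg/mL)

1.31 mcg/mL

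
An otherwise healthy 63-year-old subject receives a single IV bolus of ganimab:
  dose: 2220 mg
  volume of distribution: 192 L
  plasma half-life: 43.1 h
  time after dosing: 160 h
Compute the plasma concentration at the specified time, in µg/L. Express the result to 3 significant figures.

882 µg/L

C₀ = Dose / Vd = 2220 / 192 = 11.56 mg/L
k = ln2 / t½ = 0.693147 / 43.1 = 0.01608 h⁻¹
C = C₀ · e^(−k·t) = 11.56 × e^(−0.01608 × 160)
  = 11.56 × 0.07632 = 0.8823 mg/L
Convert: 0.8823 mg/L × 1000 = 882.3 µg/L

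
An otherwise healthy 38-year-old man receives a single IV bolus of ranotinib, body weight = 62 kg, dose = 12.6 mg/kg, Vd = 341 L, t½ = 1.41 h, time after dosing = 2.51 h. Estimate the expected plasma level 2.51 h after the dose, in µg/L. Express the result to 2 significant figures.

670 µg/L

Total dose = 12.6 × 62 = 781.2 mg
C₀ = Dose / Vd = 781.2 / 341 = 2.291 mg/L
k = ln2 / t½ = 0.693147 / 1.41 = 0.4916 h⁻¹
C = C₀ · e^(−k·t) = 2.291 × e^(−0.4916 × 2.51)
  = 2.291 × 0.2912 = 0.6671 mg/L
Convert: 0.6671 mg/L × 1000 = 667.1 µg/L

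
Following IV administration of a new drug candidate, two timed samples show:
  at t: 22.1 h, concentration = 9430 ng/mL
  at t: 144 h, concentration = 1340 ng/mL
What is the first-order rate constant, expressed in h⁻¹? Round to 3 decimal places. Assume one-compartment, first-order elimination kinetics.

k = ln(C₁/C₂) / (t₂ − t₁) = ln(9430/1340) / (144 − 22.1)
  = 1.951 / 121.9 = 0.01600 h⁻¹

0.016 h⁻¹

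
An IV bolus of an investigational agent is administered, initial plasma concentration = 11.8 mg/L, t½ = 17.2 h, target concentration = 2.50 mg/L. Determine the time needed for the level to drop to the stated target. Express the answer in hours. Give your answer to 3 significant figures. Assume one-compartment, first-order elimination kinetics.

k = ln2 / t½ = 0.693147 / 17.2 = 0.04030 h⁻¹
t = ln(C₀ / C) / k = ln(11.80 / 2.50) / 0.04030
  = ln(4.720) / 0.04030 = 1.552 / 0.04030 = 38.51 h

38.5 h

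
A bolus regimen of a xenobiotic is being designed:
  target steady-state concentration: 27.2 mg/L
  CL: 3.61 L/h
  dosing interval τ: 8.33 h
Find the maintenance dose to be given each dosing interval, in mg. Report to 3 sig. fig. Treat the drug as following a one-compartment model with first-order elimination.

818 mg

At steady state, Dose/τ = Css × CL.
Dose = Css × CL × τ = 27.2 × 3.610 × 8.33 = 817.9 mg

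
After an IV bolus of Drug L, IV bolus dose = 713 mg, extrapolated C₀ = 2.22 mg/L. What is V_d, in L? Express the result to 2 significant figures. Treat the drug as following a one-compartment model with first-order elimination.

320 L

Vd = Dose / C₀ = 713.0 / 2.22 = 321.2 L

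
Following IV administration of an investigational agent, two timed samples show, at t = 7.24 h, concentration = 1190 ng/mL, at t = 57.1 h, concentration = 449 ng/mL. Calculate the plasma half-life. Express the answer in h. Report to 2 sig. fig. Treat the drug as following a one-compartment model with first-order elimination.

35 h

k = ln(C₁/C₂) / (t₂ − t₁) = ln(1190/449) / (57.1 − 7.24)
  = 0.9747 / 49.86 = 0.01955 h⁻¹
t½ = ln2 / k = 0.693147 / 0.01955 = 35.46 h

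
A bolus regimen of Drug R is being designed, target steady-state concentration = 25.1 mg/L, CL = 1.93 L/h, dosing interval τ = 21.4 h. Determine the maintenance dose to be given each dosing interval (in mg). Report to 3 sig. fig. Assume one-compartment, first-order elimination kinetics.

At steady state, Dose/τ = Css × CL.
Dose = Css × CL × τ = 25.1 × 1.930 × 21.4 = 1037 mg

1040 mg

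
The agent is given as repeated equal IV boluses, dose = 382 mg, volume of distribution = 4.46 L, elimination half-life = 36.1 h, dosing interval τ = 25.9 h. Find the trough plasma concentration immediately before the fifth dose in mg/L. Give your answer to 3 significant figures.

115 mg/L

C₀ per dose = Dose / Vd = 382 / 4.46 = 85.65 mg/L
k = ln2 / t½ = 0.693147 / 36.1 = 0.01920 h⁻¹
Fraction remaining after one interval: r = e^(−kτ) = e^(−0.01920 × 25.9) = 0.6082
Before dose 5, 4 doses have been given (aged 1τ, 2τ, 3τ, 4τ).
C_trough = C₀ × (r + r² + … + r^4) = C₀ × r(1−r^4)/(1−r)
        = 85.65 × 0.6082 × (1 − 0.1368) / (1 − 0.6082) = 114.8 mg/L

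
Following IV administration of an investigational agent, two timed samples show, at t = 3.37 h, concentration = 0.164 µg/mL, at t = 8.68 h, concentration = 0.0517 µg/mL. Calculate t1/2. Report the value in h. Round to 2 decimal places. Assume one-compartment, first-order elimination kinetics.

3.19 h

k = ln(C₁/C₂) / (t₂ − t₁) = ln(0.164/0.0517) / (8.68 − 3.37)
  = 1.154 / 5.310 = 0.2173 h⁻¹
t½ = ln2 / k = 0.693147 / 0.2173 = 3.190 h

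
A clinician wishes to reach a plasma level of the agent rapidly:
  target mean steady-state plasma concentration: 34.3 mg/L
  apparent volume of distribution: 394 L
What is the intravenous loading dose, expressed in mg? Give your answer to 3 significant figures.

13500 mg

LD = Css × Vd = 34.3 × 394 = 13510 mg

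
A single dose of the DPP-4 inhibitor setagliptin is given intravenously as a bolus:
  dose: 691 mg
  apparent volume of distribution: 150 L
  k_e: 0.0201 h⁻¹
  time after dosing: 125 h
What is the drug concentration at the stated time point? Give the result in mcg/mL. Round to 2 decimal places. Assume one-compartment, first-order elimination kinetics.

0.37 mcg/mL

C₀ = Dose / Vd = 691.0 / 150 = 4.607 mg/L
C = C₀ · e^(−k·t) = 4.607 × e^(−0.02010 × 125)
  = 4.607 × 0.08107 = 0.3735 mg/L
(0.3735 mg/L = 0.3735 mcg/mL)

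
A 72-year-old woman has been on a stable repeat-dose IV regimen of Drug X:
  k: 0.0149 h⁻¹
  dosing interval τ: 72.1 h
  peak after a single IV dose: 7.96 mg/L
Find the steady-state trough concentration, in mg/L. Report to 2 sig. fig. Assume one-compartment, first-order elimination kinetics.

e^(−kτ) = e^(−0.01490 × 72.1) = 0.3415
Accumulation ratio R = 1 / (1 − e^(−kτ)) = 1 / (1 − 0.3415) = 1.519
Steady-state trough = C₀ × R × e^(−kτ) = 7.96 × 1.519 × 0.3415 = 4.129 mg/L

4.1 mg/L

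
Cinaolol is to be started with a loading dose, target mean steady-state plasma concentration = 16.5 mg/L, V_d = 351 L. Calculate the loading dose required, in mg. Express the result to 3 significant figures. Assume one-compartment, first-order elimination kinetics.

LD = Css × Vd = 16.5 × 351 = 5792 mg

5790 mg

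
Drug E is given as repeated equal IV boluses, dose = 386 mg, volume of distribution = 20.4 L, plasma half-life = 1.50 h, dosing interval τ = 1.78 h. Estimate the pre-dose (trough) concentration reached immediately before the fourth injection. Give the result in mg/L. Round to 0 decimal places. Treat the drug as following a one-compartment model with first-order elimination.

14 mg/L

C₀ per dose = Dose / Vd = 386 / 20.4 = 18.92 mg/L
k = ln2 / t½ = 0.693147 / 1.50 = 0.4621 h⁻¹
Fraction remaining after one interval: r = e^(−kτ) = e^(−0.4621 × 1.78) = 0.4393
Before dose 4, 3 doses have been given (aged 1τ, 2τ, 3τ).
C_trough = C₀ × (r + r² + … + r^3) = C₀ × r(1−r^3)/(1−r)
        = 18.92 × 0.4393 × (1 − 0.08478) / (1 − 0.4393) = 13.57 mg/L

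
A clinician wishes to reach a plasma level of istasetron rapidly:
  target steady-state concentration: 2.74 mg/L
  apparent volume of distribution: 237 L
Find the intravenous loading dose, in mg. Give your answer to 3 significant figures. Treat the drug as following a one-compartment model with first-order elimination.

649 mg

LD = Css × Vd = 2.74 × 237 = 649.4 mg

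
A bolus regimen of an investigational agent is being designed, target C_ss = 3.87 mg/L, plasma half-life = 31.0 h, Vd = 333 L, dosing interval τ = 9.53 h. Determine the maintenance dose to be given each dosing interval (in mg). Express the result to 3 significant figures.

k = ln2 / t½ = 0.693147 / 31.0 = 0.02236 h⁻¹
CL = k × Vd = 0.02236 × 333 = 7.446 L/h
At steady state, Dose/τ = Css × CL.
Dose = Css × CL × τ = 3.87 × 7.446 × 9.53 = 274.6 mg

275 mg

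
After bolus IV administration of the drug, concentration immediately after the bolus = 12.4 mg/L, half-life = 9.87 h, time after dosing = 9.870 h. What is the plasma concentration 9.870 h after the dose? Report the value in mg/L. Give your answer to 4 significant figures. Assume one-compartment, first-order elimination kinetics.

6.200 mg/L

k = ln2 / t½ = 0.693147 / 9.87 = 0.07023 h⁻¹
t / t½ = 9.870 / 9.87 = 1 half-lives
C = C₀ × (1/2)^1 = 12.40 × 0.5000 = 6.200 mg/L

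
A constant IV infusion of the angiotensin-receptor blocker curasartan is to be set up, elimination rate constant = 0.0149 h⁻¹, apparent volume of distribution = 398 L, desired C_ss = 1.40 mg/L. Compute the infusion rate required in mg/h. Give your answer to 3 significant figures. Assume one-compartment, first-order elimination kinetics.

CL = k × Vd = 0.01490 × 398 = 5.930 L/h
At steady state, infusion rate R₀ = Css × CL = 1.40 × 5.930 = 8.302 mg/h

8.30 mg/h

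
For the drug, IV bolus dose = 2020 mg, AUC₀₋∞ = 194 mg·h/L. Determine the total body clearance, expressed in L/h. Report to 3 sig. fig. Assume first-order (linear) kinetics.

10.4 L/h

CL = Dose / AUC = 2020 / 194 = 10.41 L/h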